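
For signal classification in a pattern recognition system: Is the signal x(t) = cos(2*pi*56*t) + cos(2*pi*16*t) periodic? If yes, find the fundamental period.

f1 = 56 Hz, f2 = 16 Hz
Period T1 = 1/56, T2 = 1/16
Ratio T1/T2 = 16/56, which is rational.
The signal is periodic with fundamental period T = 1/GCD(56,16) = 1/8 s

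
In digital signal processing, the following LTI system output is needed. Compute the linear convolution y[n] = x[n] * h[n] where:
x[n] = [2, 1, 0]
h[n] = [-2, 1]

y[n] = sum_k x[k]*h[n-k]. Output length = len(x) + len(h) - 1 = 3 + 2 - 1 = 4.
y[0] = 2*-2 = -4
y[1] = 1*-2 + 2*1 = 0
y[2] = 0*-2 + 1*1 = 1
y[3] = 0*1 = 0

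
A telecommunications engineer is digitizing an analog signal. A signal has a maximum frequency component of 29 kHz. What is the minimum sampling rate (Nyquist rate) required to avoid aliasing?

By the Nyquist-Shannon sampling theorem,
the minimum sampling rate (Nyquist rate) must be at least 2 * f_max.
Nyquist rate = 2 * 29 kHz = 58 kHz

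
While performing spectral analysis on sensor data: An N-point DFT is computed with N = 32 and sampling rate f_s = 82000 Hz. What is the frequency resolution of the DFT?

DFT frequency resolution = f_s / N
= 82000 / 32 = 5125/2 Hz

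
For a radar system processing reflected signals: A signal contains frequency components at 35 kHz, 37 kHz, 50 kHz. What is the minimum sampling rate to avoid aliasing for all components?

The highest frequency component is f_max = 50 kHz.
Nyquist rate = 2 * f_max = 2 * 50 kHz = 100 kHz.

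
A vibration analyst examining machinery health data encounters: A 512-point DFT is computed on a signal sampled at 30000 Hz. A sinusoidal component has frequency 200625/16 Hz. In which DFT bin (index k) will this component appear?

DFT frequency resolution = f_s/N = 30000/512 = 1875/32 Hz
Bin index k = f_signal / resolution = 200625/16 / 1875/32 = 214
The signal frequency 200625/16 Hz falls in DFT bin k = 214.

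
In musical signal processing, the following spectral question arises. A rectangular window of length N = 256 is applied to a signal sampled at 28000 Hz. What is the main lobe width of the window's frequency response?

For a rectangular window of length N,
the main lobe width in frequency is 2*f_s/N.
= 2*28000/256 = 875/4 Hz
This determines the minimum frequency separation for resolving two sinusoids.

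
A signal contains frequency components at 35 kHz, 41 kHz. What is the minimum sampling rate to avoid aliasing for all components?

The highest frequency component is f_max = 41 kHz.
Nyquist rate = 2 * f_max = 2 * 41 kHz = 82 kHz.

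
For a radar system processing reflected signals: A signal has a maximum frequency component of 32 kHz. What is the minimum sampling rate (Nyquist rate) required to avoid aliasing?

By the Nyquist-Shannon sampling theorem,
the minimum sampling rate (Nyquist rate) must be at least 2 * f_max.
Nyquist rate = 2 * 32 kHz = 64 kHz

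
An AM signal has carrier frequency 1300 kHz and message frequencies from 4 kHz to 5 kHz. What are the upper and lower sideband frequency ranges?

Upper sideband (USB) = fc + [fm_low, fm_high] = 1300 + [4, 5] = [1304, 1305] kHz
Lower sideband (LSB) = fc - [fm_high, fm_low] = 1300 - [5, 4] = [1295, 1296] kHz
Total occupied spectrum: 1295 kHz to 1305 kHz (plus carrier at 1300 kHz)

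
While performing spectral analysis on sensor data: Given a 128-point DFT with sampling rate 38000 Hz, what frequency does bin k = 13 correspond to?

The frequency of DFT bin k is: f_k = k * f_s / N
f_13 = 13 * 38000 / 128 = 30875/8 Hz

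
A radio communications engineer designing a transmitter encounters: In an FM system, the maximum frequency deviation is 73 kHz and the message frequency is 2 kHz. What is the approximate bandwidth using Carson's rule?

Carson's rule: BW = 2*(delta_f + f_m)
= 2*(73 + 2) kHz = 150 kHz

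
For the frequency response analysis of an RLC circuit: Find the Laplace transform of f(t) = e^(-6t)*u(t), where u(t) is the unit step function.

Standard Laplace transform pair:
e^(-at)*u(t) <-> 1/(s+a)
With a = 6: L{e^(-6t)*u(t)} = 1/(s+6), ROC: Re(s) > -6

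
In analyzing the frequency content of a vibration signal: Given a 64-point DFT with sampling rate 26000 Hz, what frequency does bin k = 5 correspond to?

The frequency of DFT bin k is: f_k = k * f_s / N
f_5 = 5 * 26000 / 64 = 8125/4 Hz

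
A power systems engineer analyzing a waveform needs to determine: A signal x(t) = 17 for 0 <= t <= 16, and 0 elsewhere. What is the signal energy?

Energy = integral of |x(t)|^2 dt over the signal duration
= 17^2 * 16 = 289 * 16 = 4624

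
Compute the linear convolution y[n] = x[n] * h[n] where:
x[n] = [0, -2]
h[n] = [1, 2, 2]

y[n] = sum_k x[k]*h[n-k]. Output length = len(x) + len(h) - 1 = 2 + 3 - 1 = 4.
y[0] = 0*1 = 0
y[1] = -2*1 + 0*2 = -2
y[2] = -2*2 + 0*2 = -4
y[3] = -2*2 = -4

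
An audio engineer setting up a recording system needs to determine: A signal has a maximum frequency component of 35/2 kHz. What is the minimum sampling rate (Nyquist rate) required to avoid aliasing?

By the Nyquist-Shannon sampling theorem,
the minimum sampling rate (Nyquist rate) must be at least 2 * f_max.
Nyquist rate = 2 * 35/2 kHz = 35 kHz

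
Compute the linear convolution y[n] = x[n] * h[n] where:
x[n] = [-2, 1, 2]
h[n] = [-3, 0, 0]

y[n] = sum_k x[k]*h[n-k]. Output length = len(x) + len(h) - 1 = 3 + 3 - 1 = 5.
y[0] = -2*-3 = 6
y[1] = 1*-3 + -2*0 = -3
y[2] = 2*-3 + 1*0 + -2*0 = -6
y[3] = 2*0 + 1*0 = 0
y[4] = 2*0 = 0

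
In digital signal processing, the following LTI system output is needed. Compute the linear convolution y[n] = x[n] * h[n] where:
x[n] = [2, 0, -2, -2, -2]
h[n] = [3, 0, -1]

y[n] = sum_k x[k]*h[n-k]. Output length = len(x) + len(h) - 1 = 5 + 3 - 1 = 7.
y[0] = 2*3 = 6
y[1] = 0*3 + 2*0 = 0
y[2] = -2*3 + 0*0 + 2*-1 = -8
y[3] = -2*3 + -2*0 + 0*-1 = -6
y[4] = -2*3 + -2*0 + -2*-1 = -4
y[5] = -2*0 + -2*-1 = 2
y[6] = -2*-1 = 2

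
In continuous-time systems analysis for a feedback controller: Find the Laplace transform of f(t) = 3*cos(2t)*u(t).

Standard pair: cos(wt)*u(t) <-> s/(s^2+w^2)
With w = 2: L{3*cos(2t)*u(t)} = 3s/(s^2+4)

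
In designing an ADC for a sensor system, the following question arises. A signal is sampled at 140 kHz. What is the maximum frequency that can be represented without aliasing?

The maximum frequency that can be represented without aliasing
is the Nyquist frequency: f_max = f_s / 2 = 140 kHz / 2 = 70 kHz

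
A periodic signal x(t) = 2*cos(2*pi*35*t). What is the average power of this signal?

Average power of A*cos(wt) is A^2/2.
P = 2^2 / 2 = 4/2 = 2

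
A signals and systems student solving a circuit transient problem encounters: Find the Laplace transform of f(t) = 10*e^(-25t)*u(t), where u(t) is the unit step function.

Standard Laplace transform pair:
e^(-at)*u(t) <-> 1/(s+a)
With a = 25: L{10*e^(-25t)*u(t)} = 10/(s+25), ROC: Re(s) > -25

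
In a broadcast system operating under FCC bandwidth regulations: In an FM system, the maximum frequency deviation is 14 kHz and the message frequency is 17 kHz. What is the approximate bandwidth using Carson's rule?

Carson's rule: BW = 2*(delta_f + f_m)
= 2*(14 + 17) kHz = 62 kHz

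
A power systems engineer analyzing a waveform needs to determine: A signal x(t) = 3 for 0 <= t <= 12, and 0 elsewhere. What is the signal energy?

Energy = integral of |x(t)|^2 dt over the signal duration
= 3^2 * 12 = 9 * 12 = 108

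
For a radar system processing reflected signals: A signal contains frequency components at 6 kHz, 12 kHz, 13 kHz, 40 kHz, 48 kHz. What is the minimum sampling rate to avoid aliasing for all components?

The highest frequency component is f_max = 48 kHz.
Nyquist rate = 2 * f_max = 2 * 48 kHz = 96 kHz.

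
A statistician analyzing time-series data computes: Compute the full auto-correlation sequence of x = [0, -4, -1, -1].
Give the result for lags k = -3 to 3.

r_xx[k] = sum_m x[m]*x[m+k], indexed from 0, for k = -3 to 3:
  r_xx[-3] = x[3]*x[0] = 0
  r_xx[-2] = x[2]*x[0] + x[3]*x[1] = 4
  r_xx[-1] = x[1]*x[0] + x[2]*x[1] + x[3]*x[2] = 5
  r_xx[0] = x[0]*x[0] + x[1]*x[1] + x[2]*x[2] + x[3]*x[3] = 18
  r_xx[1] = x[0]*x[1] + x[1]*x[2] + x[2]*x[3] = 5
  r_xx[2] = x[0]*x[2] + x[1]*x[3] = 4
  r_xx[3] = x[0]*x[3] = 0
r_xx = [0, 4, 5, 18, 5, 4, 0]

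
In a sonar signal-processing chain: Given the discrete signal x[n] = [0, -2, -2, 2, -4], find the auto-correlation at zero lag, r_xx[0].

The auto-correlation at zero lag r_xx[0] equals the signal energy.
r_xx[0] = sum of x[n]^2 = 0^2 + (-2)^2 + (-2)^2 + 2^2 + (-4)^2
= 0 + 4 + 4 + 4 + 16 = 28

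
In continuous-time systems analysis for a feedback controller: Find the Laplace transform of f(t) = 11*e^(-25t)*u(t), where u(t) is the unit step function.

Standard Laplace transform pair:
e^(-at)*u(t) <-> 1/(s+a)
With a = 25: L{11*e^(-25t)*u(t)} = 11/(s+25), ROC: Re(s) > -25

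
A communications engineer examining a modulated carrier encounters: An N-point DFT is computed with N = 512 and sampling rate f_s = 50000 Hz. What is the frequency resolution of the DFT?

DFT frequency resolution = f_s / N
= 50000 / 512 = 3125/32 Hz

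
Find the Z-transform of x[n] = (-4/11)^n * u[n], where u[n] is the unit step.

The Z-transform of a^n * u[n] is z/(z-a) for |z| > |a|.
Here a = -4/11, so X(z) = z/(z - (-4/11)) = 11z/(11z + 4)
ROC: |z| > 4/11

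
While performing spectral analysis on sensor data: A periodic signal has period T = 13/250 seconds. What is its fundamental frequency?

The fundamental frequency is the reciprocal of the period.
f = 1/T = 1/(13/250) = 250/13 Hz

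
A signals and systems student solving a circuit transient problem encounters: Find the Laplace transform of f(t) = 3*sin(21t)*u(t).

Standard pair: sin(wt)*u(t) <-> w/(s^2+w^2)
With w = 21: L{3*sin(21t)*u(t)} = 63/(s^2+441)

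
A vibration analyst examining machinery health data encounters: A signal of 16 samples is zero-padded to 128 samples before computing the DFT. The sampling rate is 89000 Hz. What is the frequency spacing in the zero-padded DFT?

Original DFT: N = 16, resolution = f_s/N = 89000/16 = 11125/2 Hz
Zero-padded DFT: N = 128, resolution = f_s/N = 89000/128 = 11125/16 Hz
Zero-padding interpolates the spectrum (finer frequency grid)
but does NOT improve the true spectral resolution (ability to resolve close frequencies).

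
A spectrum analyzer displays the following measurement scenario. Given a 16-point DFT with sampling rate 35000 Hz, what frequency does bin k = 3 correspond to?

The frequency of DFT bin k is: f_k = k * f_s / N
f_3 = 3 * 35000 / 16 = 13125/2 Hz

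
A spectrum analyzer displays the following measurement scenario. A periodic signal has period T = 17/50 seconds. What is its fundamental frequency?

The fundamental frequency is the reciprocal of the period.
f = 1/T = 1/(17/50) = 50/17 Hz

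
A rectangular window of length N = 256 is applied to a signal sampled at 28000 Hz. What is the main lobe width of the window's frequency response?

For a rectangular window of length N,
the main lobe width in frequency is 2*f_s/N.
= 2*28000/256 = 875/4 Hz
This determines the minimum frequency separation for resolving two sinusoids.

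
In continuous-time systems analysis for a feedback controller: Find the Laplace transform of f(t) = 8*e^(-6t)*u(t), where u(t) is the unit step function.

Standard Laplace transform pair:
e^(-at)*u(t) <-> 1/(s+a)
With a = 6: L{8*e^(-6t)*u(t)} = 8/(s+6), ROC: Re(s) > -6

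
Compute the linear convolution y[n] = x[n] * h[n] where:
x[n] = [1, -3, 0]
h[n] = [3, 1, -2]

y[n] = sum_k x[k]*h[n-k]. Output length = len(x) + len(h) - 1 = 3 + 3 - 1 = 5.
y[0] = 1*3 = 3
y[1] = -3*3 + 1*1 = -8
y[2] = 0*3 + -3*1 + 1*-2 = -5
y[3] = 0*1 + -3*-2 = 6
y[4] = 0*-2 = 0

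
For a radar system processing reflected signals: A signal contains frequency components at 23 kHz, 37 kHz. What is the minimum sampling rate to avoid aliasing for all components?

The highest frequency component is f_max = 37 kHz.
Nyquist rate = 2 * f_max = 2 * 37 kHz = 74 kHz.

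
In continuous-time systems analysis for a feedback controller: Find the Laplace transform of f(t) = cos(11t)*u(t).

Standard pair: cos(wt)*u(t) <-> s/(s^2+w^2)
With w = 11: L{cos(11t)*u(t)} = s/(s^2+121)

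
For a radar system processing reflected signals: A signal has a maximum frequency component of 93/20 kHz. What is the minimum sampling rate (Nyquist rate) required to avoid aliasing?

By the Nyquist-Shannon sampling theorem,
the minimum sampling rate (Nyquist rate) must be at least 2 * f_max.
Nyquist rate = 2 * 93/20 kHz = 93/10 kHz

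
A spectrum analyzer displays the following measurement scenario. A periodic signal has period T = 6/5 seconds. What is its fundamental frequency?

The fundamental frequency is the reciprocal of the period.
f = 1/T = 1/(6/5) = 5/6 Hz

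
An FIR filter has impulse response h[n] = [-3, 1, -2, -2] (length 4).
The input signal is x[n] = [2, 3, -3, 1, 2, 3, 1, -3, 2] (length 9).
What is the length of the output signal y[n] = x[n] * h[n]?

For linear convolution, the output length is:
len(y) = len(x) + len(h) - 1 = 9 + 4 - 1 = 12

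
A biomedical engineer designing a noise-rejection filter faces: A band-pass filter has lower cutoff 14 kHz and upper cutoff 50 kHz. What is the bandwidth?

Bandwidth = f_high - f_low
= 50 kHz - 14 kHz = 36 kHz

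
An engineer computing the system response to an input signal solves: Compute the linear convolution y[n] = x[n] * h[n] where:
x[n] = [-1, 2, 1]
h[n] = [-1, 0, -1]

y[n] = sum_k x[k]*h[n-k]. Output length = len(x) + len(h) - 1 = 3 + 3 - 1 = 5.
y[0] = -1*-1 = 1
y[1] = 2*-1 + -1*0 = -2
y[2] = 1*-1 + 2*0 + -1*-1 = 0
y[3] = 1*0 + 2*-1 = -2
y[4] = 1*-1 = -1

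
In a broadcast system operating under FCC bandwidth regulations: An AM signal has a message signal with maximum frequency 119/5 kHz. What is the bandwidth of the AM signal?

In AM (double-sideband), the bandwidth is twice the message frequency.
BW = 2 * f_m = 2 * 119/5 kHz = 238/5 kHz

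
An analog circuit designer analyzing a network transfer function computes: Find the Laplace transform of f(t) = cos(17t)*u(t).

Standard pair: cos(wt)*u(t) <-> s/(s^2+w^2)
With w = 17: L{cos(17t)*u(t)} = s/(s^2+289)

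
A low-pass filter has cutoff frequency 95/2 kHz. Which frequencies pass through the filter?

A low-pass filter passes all frequencies below the cutoff frequency 95/2 kHz and attenuates higher frequencies.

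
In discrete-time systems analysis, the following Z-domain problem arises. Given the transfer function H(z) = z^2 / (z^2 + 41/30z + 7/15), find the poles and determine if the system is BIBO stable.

Poles are roots of the denominator: z^2 + 41/30z + 7/15 = 0.
Quadratic formula: z = [-(41/30) +/- sqrt((41/30)^2 - 4*(7/15))] / 2
Discriminant = 1681/900 - 28/15 = 1/900; sqrt = 1/30.
z = (-41/30 +/- 1/30) / 2 => z = -2/3 or z = -7/10.
|p1| = 2/3, |p2| = 7/10.
For BIBO stability, all poles must lie inside the unit circle (|p| < 1).
System is STABLE since both |p| < 1.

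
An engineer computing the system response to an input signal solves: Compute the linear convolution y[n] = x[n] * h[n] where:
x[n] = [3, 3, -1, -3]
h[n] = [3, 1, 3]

y[n] = sum_k x[k]*h[n-k]. Output length = len(x) + len(h) - 1 = 4 + 3 - 1 = 6.
y[0] = 3*3 = 9
y[1] = 3*3 + 3*1 = 12
y[2] = -1*3 + 3*1 + 3*3 = 9
y[3] = -3*3 + -1*1 + 3*3 = -1
y[4] = -3*1 + -1*3 = -6
y[5] = -3*3 = -9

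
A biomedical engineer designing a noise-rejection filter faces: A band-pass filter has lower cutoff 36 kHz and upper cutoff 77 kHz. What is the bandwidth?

Bandwidth = f_high - f_low
= 77 kHz - 36 kHz = 41 kHz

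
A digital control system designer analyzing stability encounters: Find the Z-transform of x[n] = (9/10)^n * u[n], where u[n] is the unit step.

The Z-transform of a^n * u[n] is z/(z-a) for |z| > |a|.
Here a = 9/10, so X(z) = z/(z - (9/10)) = 10z/(10z - 9)
ROC: |z| > 9/10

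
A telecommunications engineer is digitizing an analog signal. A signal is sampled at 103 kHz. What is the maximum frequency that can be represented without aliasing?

The maximum frequency that can be represented without aliasing
is the Nyquist frequency: f_max = f_s / 2 = 103 kHz / 2 = 103/2 kHz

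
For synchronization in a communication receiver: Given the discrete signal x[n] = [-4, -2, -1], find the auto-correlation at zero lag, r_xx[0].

The auto-correlation at zero lag r_xx[0] equals the signal energy.
r_xx[0] = sum of x[n]^2 = (-4)^2 + (-2)^2 + (-1)^2
= 16 + 4 + 1 = 21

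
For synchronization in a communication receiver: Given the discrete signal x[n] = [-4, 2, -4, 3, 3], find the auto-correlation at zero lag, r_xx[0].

The auto-correlation at zero lag r_xx[0] equals the signal energy.
r_xx[0] = sum of x[n]^2 = (-4)^2 + 2^2 + (-4)^2 + 3^2 + 3^2
= 16 + 4 + 16 + 9 + 9 = 54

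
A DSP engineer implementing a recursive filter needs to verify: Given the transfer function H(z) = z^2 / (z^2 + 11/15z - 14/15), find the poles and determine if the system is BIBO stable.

Poles are roots of the denominator: z^2 + 11/15z - 14/15 = 0.
Quadratic formula: z = [-(11/15) +/- sqrt((11/15)^2 - 4*(-14/15))] / 2
Discriminant = 121/225 + 56/15 = 961/225; sqrt = 31/15.
z = (-11/15 +/- 31/15) / 2 => z = 2/3 or z = -7/5.
|p1| = 7/5, |p2| = 2/3.
For BIBO stability, all poles must lie inside the unit circle (|p| < 1).
System is UNSTABLE since at least one |p| >= 1.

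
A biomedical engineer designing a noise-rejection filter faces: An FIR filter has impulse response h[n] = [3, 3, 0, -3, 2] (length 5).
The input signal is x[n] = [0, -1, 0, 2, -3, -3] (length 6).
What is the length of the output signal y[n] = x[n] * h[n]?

For linear convolution, the output length is:
len(y) = len(x) + len(h) - 1 = 6 + 5 - 1 = 10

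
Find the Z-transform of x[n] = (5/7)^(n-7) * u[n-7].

Time-shifting property: if X(z) = Z{x[n]}, then Z{x[n-d]} = z^(-d) * X(z)
X(z) = z/(z - 5/7) for x[n] = (5/7)^n * u[n]
Z{x[n-7]} = z^(-7) * z/(z - 5/7) = z^(-6)/(z - 5/7)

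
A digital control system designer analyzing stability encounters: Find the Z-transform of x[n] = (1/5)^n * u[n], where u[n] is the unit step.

The Z-transform of a^n * u[n] is z/(z-a) for |z| > |a|.
Here a = 1/5, so X(z) = z/(z - (1/5)) = 5z/(5z - 1)
ROC: |z| > 1/5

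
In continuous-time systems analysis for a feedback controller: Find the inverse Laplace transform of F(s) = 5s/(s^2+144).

Standard pair: s/(s^2+w^2) <-> cos(wt)*u(t)
With k=5, w=12: f(t) = 5*cos(12t)*u(t)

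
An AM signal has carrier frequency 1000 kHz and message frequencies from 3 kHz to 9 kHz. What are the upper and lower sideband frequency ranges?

Upper sideband (USB) = fc + [fm_low, fm_high] = 1000 + [3, 9] = [1003, 1009] kHz
Lower sideband (LSB) = fc - [fm_high, fm_low] = 1000 - [9, 3] = [991, 997] kHz
Total occupied spectrum: 991 kHz to 1009 kHz (plus carrier at 1000 kHz)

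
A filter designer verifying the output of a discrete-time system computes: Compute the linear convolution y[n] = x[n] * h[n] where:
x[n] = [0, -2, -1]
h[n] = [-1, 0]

y[n] = sum_k x[k]*h[n-k]. Output length = len(x) + len(h) - 1 = 3 + 2 - 1 = 4.
y[0] = 0*-1 = 0
y[1] = -2*-1 + 0*0 = 2
y[2] = -1*-1 + -2*0 = 1
y[3] = -1*0 = 0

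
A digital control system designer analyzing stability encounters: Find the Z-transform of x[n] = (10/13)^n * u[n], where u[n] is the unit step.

The Z-transform of a^n * u[n] is z/(z-a) for |z| > |a|.
Here a = 10/13, so X(z) = z/(z - (10/13)) = 13z/(13z - 10)
ROC: |z| > 10/13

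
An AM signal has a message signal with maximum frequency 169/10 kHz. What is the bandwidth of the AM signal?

In AM (double-sideband), the bandwidth is twice the message frequency.
BW = 2 * f_m = 2 * 169/10 kHz = 169/5 kHz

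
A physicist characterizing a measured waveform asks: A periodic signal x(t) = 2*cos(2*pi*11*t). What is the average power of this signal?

Average power of A*cos(wt) is A^2/2.
P = 2^2 / 2 = 4/2 = 2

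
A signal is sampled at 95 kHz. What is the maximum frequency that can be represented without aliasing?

The maximum frequency that can be represented without aliasing
is the Nyquist frequency: f_max = f_s / 2 = 95 kHz / 2 = 95/2 kHz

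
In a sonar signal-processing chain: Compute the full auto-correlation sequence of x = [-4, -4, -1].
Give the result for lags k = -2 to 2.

r_xx[k] = sum_m x[m]*x[m+k], indexed from 0, for k = -2 to 2:
  r_xx[-2] = x[2]*x[0] = 4
  r_xx[-1] = x[1]*x[0] + x[2]*x[1] = 20
  r_xx[0] = x[0]*x[0] + x[1]*x[1] + x[2]*x[2] = 33
  r_xx[1] = x[0]*x[1] + x[1]*x[2] = 20
  r_xx[2] = x[0]*x[2] = 4
r_xx = [4, 20, 33, 20, 4]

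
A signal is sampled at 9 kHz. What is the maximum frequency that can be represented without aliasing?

The maximum frequency that can be represented without aliasing
is the Nyquist frequency: f_max = f_s / 2 = 9 kHz / 2 = 9/2 kHz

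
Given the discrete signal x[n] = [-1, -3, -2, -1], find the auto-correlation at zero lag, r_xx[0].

The auto-correlation at zero lag r_xx[0] equals the signal energy.
r_xx[0] = sum of x[n]^2 = (-1)^2 + (-3)^2 + (-2)^2 + (-1)^2
= 1 + 9 + 4 + 1 = 15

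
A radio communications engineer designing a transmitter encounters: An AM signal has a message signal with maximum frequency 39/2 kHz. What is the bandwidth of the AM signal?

In AM (double-sideband), the bandwidth is twice the message frequency.
BW = 2 * f_m = 2 * 39/2 kHz = 39 kHz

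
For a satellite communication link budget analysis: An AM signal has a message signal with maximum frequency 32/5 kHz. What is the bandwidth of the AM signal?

In AM (double-sideband), the bandwidth is twice the message frequency.
BW = 2 * f_m = 2 * 32/5 kHz = 64/5 kHz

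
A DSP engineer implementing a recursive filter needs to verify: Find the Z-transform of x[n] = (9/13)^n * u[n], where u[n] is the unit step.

The Z-transform of a^n * u[n] is z/(z-a) for |z| > |a|.
Here a = 9/13, so X(z) = z/(z - (9/13)) = 13z/(13z - 9)
ROC: |z| > 9/13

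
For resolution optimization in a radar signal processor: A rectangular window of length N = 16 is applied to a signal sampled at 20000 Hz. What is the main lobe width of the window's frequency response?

For a rectangular window of length N,
the main lobe width in frequency is 2*f_s/N.
= 2*20000/16 = 2500 Hz
This determines the minimum frequency separation for resolving two sinusoids.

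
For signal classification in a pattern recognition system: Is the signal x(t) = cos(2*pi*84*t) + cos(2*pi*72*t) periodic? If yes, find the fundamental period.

f1 = 84 Hz, f2 = 72 Hz
Period T1 = 1/84, T2 = 1/72
Ratio T1/T2 = 72/84, which is rational.
The signal is periodic with fundamental period T = 1/GCD(84,72) = 1/12 s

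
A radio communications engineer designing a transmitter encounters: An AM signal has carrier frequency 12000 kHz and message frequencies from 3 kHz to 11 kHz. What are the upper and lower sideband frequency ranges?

Upper sideband (USB) = fc + [fm_low, fm_high] = 12000 + [3, 11] = [12003, 12011] kHz
Lower sideband (LSB) = fc - [fm_high, fm_low] = 12000 - [11, 3] = [11989, 11997] kHz
Total occupied spectrum: 11989 kHz to 12011 kHz (plus carrier at 12000 kHz)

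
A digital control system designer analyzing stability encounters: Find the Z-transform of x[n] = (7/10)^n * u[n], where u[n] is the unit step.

The Z-transform of a^n * u[n] is z/(z-a) for |z| > |a|.
Here a = 7/10, so X(z) = z/(z - (7/10)) = 10z/(10z - 7)
ROC: |z| > 7/10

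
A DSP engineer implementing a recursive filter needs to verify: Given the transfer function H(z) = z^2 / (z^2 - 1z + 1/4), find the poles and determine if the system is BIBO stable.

Poles are roots of the denominator: z^2 - 1z + 1/4 = 0.
Quadratic formula: z = [-(-1) +/- sqrt((-1)^2 - 4*(1/4))] / 2
Discriminant = 1 - 1 = 0; sqrt = 0.
z = (1 +/- 0) / 2 = 1/2 (repeated root).
|p1| = 1/2, |p2| = 1/2.
For BIBO stability, all poles must lie inside the unit circle (|p| < 1).
System is STABLE since both |p| < 1.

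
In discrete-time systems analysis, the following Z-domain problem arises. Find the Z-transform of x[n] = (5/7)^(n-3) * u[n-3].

Time-shifting property: if X(z) = Z{x[n]}, then Z{x[n-d]} = z^(-d) * X(z)
X(z) = z/(z - 5/7) for x[n] = (5/7)^n * u[n]
Z{x[n-3]} = z^(-3) * z/(z - 5/7) = z^(-2)/(z - 5/7)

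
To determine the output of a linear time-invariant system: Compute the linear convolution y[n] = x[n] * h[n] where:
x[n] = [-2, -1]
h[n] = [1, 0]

y[n] = sum_k x[k]*h[n-k]. Output length = len(x) + len(h) - 1 = 2 + 2 - 1 = 3.
y[0] = -2*1 = -2
y[1] = -1*1 + -2*0 = -1
y[2] = -1*0 = 0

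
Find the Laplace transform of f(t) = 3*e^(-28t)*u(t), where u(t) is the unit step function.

Standard Laplace transform pair:
e^(-at)*u(t) <-> 1/(s+a)
With a = 28: L{3*e^(-28t)*u(t)} = 3/(s+28), ROC: Re(s) > -28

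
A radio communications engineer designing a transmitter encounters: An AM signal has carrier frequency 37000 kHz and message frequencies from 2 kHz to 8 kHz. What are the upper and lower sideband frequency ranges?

Upper sideband (USB) = fc + [fm_low, fm_high] = 37000 + [2, 8] = [37002, 37008] kHz
Lower sideband (LSB) = fc - [fm_high, fm_low] = 37000 - [8, 2] = [36992, 36998] kHz
Total occupied spectrum: 36992 kHz to 37008 kHz (plus carrier at 37000 kHz)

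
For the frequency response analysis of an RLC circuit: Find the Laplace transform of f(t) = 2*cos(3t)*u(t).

Standard pair: cos(wt)*u(t) <-> s/(s^2+w^2)
With w = 3: L{2*cos(3t)*u(t)} = 2s/(s^2+9)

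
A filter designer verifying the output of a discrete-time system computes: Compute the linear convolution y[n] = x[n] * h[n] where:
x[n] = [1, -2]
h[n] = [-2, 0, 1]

y[n] = sum_k x[k]*h[n-k]. Output length = len(x) + len(h) - 1 = 2 + 3 - 1 = 4.
y[0] = 1*-2 = -2
y[1] = -2*-2 + 1*0 = 4
y[2] = -2*0 + 1*1 = 1
y[3] = -2*1 = -2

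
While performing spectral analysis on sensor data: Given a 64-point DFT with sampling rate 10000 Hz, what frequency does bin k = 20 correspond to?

The frequency of DFT bin k is: f_k = k * f_s / N
f_20 = 20 * 10000 / 64 = 3125 Hz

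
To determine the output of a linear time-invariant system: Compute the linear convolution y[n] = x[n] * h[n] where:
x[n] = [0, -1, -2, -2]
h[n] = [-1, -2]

y[n] = sum_k x[k]*h[n-k]. Output length = len(x) + len(h) - 1 = 4 + 2 - 1 = 5.
y[0] = 0*-1 = 0
y[1] = -1*-1 + 0*-2 = 1
y[2] = -2*-1 + -1*-2 = 4
y[3] = -2*-1 + -2*-2 = 6
y[4] = -2*-2 = 4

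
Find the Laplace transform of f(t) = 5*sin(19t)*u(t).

Standard pair: sin(wt)*u(t) <-> w/(s^2+w^2)
With w = 19: L{5*sin(19t)*u(t)} = 95/(s^2+361)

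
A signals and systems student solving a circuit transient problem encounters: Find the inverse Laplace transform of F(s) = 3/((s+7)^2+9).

Standard pair: w/((s+a)^2+w^2) <-> e^(-at)*sin(wt)*u(t)
With a=7, w=3: f(t) = e^(-7t)*sin(3t)*u(t)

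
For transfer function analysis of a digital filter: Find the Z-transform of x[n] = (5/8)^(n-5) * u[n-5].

Time-shifting property: if X(z) = Z{x[n]}, then Z{x[n-d]} = z^(-d) * X(z)
X(z) = z/(z - 5/8) for x[n] = (5/8)^n * u[n]
Z{x[n-5]} = z^(-5) * z/(z - 5/8) = z^(-4)/(z - 5/8)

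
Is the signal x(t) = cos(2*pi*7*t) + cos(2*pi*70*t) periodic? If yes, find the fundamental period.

f1 = 7 Hz, f2 = 70 Hz
Period T1 = 1/7, T2 = 1/70
Ratio T1/T2 = 70/7, which is rational.
The signal is periodic with fundamental period T = 1/GCD(7,70) = 1/7 s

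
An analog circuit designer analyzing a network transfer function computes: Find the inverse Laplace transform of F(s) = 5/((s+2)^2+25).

Standard pair: w/((s+a)^2+w^2) <-> e^(-at)*sin(wt)*u(t)
With a=2, w=5: f(t) = e^(-2t)*sin(5t)*u(t)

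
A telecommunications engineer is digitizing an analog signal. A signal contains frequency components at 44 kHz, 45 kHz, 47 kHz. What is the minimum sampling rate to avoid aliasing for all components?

The highest frequency component is f_max = 47 kHz.
Nyquist rate = 2 * f_max = 2 * 47 kHz = 94 kHz.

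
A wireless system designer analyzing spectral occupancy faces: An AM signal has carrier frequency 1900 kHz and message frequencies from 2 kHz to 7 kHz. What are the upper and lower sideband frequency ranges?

Upper sideband (USB) = fc + [fm_low, fm_high] = 1900 + [2, 7] = [1902, 1907] kHz
Lower sideband (LSB) = fc - [fm_high, fm_low] = 1900 - [7, 2] = [1893, 1898] kHz
Total occupied spectrum: 1893 kHz to 1907 kHz (plus carrier at 1900 kHz)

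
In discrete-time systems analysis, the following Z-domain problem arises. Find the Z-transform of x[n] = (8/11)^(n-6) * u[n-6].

Time-shifting property: if X(z) = Z{x[n]}, then Z{x[n-d]} = z^(-d) * X(z)
X(z) = z/(z - 8/11) for x[n] = (8/11)^n * u[n]
Z{x[n-6]} = z^(-6) * z/(z - 8/11) = z^(-5)/(z - 8/11)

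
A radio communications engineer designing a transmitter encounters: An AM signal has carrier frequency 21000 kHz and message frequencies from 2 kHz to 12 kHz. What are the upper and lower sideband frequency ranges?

Upper sideband (USB) = fc + [fm_low, fm_high] = 21000 + [2, 12] = [21002, 21012] kHz
Lower sideband (LSB) = fc - [fm_high, fm_low] = 21000 - [12, 2] = [20988, 20998] kHz
Total occupied spectrum: 20988 kHz to 21012 kHz (plus carrier at 21000 kHz)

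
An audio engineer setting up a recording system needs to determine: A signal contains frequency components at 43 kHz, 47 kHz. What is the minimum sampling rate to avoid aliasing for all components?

The highest frequency component is f_max = 47 kHz.
Nyquist rate = 2 * f_max = 2 * 47 kHz = 94 kHz.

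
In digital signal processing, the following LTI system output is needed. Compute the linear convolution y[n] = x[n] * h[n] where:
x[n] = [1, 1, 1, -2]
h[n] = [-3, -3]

y[n] = sum_k x[k]*h[n-k]. Output length = len(x) + len(h) - 1 = 4 + 2 - 1 = 5.
y[0] = 1*-3 = -3
y[1] = 1*-3 + 1*-3 = -6
y[2] = 1*-3 + 1*-3 = -6
y[3] = -2*-3 + 1*-3 = 3
y[4] = -2*-3 = 6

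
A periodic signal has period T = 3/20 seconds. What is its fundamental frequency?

The fundamental frequency is the reciprocal of the period.
f = 1/T = 1/(3/20) = 20/3 Hz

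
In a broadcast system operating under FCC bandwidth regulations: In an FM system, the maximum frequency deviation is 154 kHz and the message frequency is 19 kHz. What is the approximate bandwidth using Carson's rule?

Carson's rule: BW = 2*(delta_f + f_m)
= 2*(154 + 19) kHz = 346 kHz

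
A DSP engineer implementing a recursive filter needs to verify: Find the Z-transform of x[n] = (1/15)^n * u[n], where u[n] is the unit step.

The Z-transform of a^n * u[n] is z/(z-a) for |z| > |a|.
Here a = 1/15, so X(z) = z/(z - (1/15)) = 15z/(15z - 1)
ROC: |z| > 1/15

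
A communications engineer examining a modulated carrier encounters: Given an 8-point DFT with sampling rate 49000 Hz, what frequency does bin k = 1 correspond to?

The frequency of DFT bin k is: f_k = k * f_s / N
f_1 = 1 * 49000 / 8 = 6125 Hz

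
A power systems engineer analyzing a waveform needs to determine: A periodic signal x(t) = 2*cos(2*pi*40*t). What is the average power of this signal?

Average power of A*cos(wt) is A^2/2.
P = 2^2 / 2 = 4/2 = 2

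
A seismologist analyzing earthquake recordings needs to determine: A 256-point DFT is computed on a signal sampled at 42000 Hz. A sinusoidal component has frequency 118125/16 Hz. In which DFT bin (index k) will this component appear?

DFT frequency resolution = f_s/N = 42000/256 = 2625/16 Hz
Bin index k = f_signal / resolution = 118125/16 / 2625/16 = 45
The signal frequency 118125/16 Hz falls in DFT bin k = 45.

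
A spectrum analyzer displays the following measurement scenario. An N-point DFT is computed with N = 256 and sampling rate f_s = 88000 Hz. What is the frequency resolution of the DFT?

DFT frequency resolution = f_s / N
= 88000 / 256 = 1375/4 Hz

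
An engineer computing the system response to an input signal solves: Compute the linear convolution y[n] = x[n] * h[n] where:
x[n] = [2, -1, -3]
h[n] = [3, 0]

y[n] = sum_k x[k]*h[n-k]. Output length = len(x) + len(h) - 1 = 3 + 2 - 1 = 4.
y[0] = 2*3 = 6
y[1] = -1*3 + 2*0 = -3
y[2] = -3*3 + -1*0 = -9
y[3] = -3*0 = 0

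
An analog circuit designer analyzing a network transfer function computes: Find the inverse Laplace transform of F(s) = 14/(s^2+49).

Standard pair: w/(s^2+w^2) <-> sin(wt)*u(t)
Recognize w^2 = 49, so w = 7; numerator 14 = 2*7.
f(t) = 2*sin(7t)*u(t)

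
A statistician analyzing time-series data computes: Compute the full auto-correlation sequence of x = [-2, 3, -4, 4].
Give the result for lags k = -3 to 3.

r_xx[k] = sum_m x[m]*x[m+k], indexed from 0, for k = -3 to 3:
  r_xx[-3] = x[3]*x[0] = -8
  r_xx[-2] = x[2]*x[0] + x[3]*x[1] = 20
  r_xx[-1] = x[1]*x[0] + x[2]*x[1] + x[3]*x[2] = -34
  r_xx[0] = x[0]*x[0] + x[1]*x[1] + x[2]*x[2] + x[3]*x[3] = 45
  r_xx[1] = x[0]*x[1] + x[1]*x[2] + x[2]*x[3] = -34
  r_xx[2] = x[0]*x[2] + x[1]*x[3] = 20
  r_xx[3] = x[0]*x[3] = -8
r_xx = [-8, 20, -34, 45, -34, 20, -8]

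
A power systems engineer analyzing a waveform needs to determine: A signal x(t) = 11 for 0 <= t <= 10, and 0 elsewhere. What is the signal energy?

Energy = integral of |x(t)|^2 dt over the signal duration
= 11^2 * 10 = 121 * 10 = 1210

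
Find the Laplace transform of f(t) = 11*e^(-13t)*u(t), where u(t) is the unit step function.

Standard Laplace transform pair:
e^(-at)*u(t) <-> 1/(s+a)
With a = 13: L{11*e^(-13t)*u(t)} = 11/(s+13), ROC: Re(s) > -13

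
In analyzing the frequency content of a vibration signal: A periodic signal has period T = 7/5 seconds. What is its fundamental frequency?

The fundamental frequency is the reciprocal of the period.
f = 1/T = 1/(7/5) = 5/7 Hz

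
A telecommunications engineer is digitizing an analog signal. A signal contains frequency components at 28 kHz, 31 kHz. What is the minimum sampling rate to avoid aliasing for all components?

The highest frequency component is f_max = 31 kHz.
Nyquist rate = 2 * f_max = 2 * 31 kHz = 62 kHz.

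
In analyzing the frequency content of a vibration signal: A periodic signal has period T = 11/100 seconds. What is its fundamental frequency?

The fundamental frequency is the reciprocal of the period.
f = 1/T = 1/(11/100) = 100/11 Hz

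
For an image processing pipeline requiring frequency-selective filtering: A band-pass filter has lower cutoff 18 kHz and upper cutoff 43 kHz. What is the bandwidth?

Bandwidth = f_high - f_low
= 43 kHz - 18 kHz = 25 kHz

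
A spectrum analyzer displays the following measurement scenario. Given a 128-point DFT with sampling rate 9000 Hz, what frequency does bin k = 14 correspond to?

The frequency of DFT bin k is: f_k = k * f_s / N
f_14 = 14 * 9000 / 128 = 7875/8 Hz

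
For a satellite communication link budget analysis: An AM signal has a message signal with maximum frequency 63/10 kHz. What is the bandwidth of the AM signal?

In AM (double-sideband), the bandwidth is twice the message frequency.
BW = 2 * f_m = 2 * 63/10 kHz = 63/5 kHz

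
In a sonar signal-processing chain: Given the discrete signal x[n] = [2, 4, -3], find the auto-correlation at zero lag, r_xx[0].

The auto-correlation at zero lag r_xx[0] equals the signal energy.
r_xx[0] = sum of x[n]^2 = 2^2 + 4^2 + (-3)^2
= 4 + 16 + 9 = 29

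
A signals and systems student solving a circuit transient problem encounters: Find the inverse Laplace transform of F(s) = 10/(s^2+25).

Standard pair: w/(s^2+w^2) <-> sin(wt)*u(t)
Recognize w^2 = 25, so w = 5; numerator 10 = 2*5.
f(t) = 2*sin(5t)*u(t)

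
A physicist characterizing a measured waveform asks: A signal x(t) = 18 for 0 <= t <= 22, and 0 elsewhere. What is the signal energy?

Energy = integral of |x(t)|^2 dt over the signal duration
= 18^2 * 22 = 324 * 22 = 7128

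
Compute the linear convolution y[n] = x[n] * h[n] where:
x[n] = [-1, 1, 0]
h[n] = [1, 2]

y[n] = sum_k x[k]*h[n-k]. Output length = len(x) + len(h) - 1 = 3 + 2 - 1 = 4.
y[0] = -1*1 = -1
y[1] = 1*1 + -1*2 = -1
y[2] = 0*1 + 1*2 = 2
y[3] = 0*2 = 0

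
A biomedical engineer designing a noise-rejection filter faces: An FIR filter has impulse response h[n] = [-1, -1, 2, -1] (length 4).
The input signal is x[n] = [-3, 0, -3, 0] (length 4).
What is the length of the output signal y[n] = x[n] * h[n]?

For linear convolution, the output length is:
len(y) = len(x) + len(h) - 1 = 4 + 4 - 1 = 7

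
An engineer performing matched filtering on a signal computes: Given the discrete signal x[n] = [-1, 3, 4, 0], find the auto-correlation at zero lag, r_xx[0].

The auto-correlation at zero lag r_xx[0] equals the signal energy.
r_xx[0] = sum of x[n]^2 = (-1)^2 + 3^2 + 4^2 + 0^2
= 1 + 9 + 16 + 0 = 26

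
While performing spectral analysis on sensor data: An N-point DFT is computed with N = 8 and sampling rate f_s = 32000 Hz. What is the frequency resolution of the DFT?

DFT frequency resolution = f_s / N
= 32000 / 8 = 4000 Hz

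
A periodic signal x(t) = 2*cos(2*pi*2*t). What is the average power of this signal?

Average power of A*cos(wt) is A^2/2.
P = 2^2 / 2 = 4/2 = 2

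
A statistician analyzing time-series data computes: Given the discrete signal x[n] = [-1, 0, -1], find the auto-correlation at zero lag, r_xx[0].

The auto-correlation at zero lag r_xx[0] equals the signal energy.
r_xx[0] = sum of x[n]^2 = (-1)^2 + 0^2 + (-1)^2
= 1 + 0 + 1 = 2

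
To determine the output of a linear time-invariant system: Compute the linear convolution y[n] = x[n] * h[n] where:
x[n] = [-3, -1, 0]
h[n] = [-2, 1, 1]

y[n] = sum_k x[k]*h[n-k]. Output length = len(x) + len(h) - 1 = 3 + 3 - 1 = 5.
y[0] = -3*-2 = 6
y[1] = -1*-2 + -3*1 = -1
y[2] = 0*-2 + -1*1 + -3*1 = -4
y[3] = 0*1 + -1*1 = -1
y[4] = 0*1 = 0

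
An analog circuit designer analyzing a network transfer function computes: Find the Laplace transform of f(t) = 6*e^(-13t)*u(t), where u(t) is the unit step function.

Standard Laplace transform pair:
e^(-at)*u(t) <-> 1/(s+a)
With a = 13: L{6*e^(-13t)*u(t)} = 6/(s+13), ROC: Re(s) > -13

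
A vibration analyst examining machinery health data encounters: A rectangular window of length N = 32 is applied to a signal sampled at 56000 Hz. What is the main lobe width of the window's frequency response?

For a rectangular window of length N,
the main lobe width in frequency is 2*f_s/N.
= 2*56000/32 = 3500 Hz
This determines the minimum frequency separation for resolving two sinusoids.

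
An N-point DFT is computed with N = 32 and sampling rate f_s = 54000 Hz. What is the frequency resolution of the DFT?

DFT frequency resolution = f_s / N
= 54000 / 32 = 3375/2 Hz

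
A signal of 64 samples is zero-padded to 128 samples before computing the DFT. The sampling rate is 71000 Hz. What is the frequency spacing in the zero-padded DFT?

Original DFT: N = 64, resolution = f_s/N = 71000/64 = 8875/8 Hz
Zero-padded DFT: N = 128, resolution = f_s/N = 71000/128 = 8875/16 Hz
Zero-padding interpolates the spectrum (finer frequency grid)
but does NOT improve the true spectral resolution (ability to resolve close frequencies).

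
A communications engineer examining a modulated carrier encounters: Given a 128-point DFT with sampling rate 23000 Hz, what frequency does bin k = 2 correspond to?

The frequency of DFT bin k is: f_k = k * f_s / N
f_2 = 2 * 23000 / 128 = 2875/8 Hz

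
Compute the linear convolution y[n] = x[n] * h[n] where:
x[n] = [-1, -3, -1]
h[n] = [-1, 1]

y[n] = sum_k x[k]*h[n-k]. Output length = len(x) + len(h) - 1 = 3 + 2 - 1 = 4.
y[0] = -1*-1 = 1
y[1] = -3*-1 + -1*1 = 2
y[2] = -1*-1 + -3*1 = -2
y[3] = -1*1 = -1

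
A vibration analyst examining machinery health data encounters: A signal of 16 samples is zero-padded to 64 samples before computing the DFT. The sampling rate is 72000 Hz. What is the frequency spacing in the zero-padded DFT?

Original DFT: N = 16, resolution = f_s/N = 72000/16 = 4500 Hz
Zero-padded DFT: N = 64, resolution = f_s/N = 72000/64 = 1125 Hz
Zero-padding interpolates the spectrum (finer frequency grid)
but does NOT improve the true spectral resolution (ability to resolve close frequencies).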